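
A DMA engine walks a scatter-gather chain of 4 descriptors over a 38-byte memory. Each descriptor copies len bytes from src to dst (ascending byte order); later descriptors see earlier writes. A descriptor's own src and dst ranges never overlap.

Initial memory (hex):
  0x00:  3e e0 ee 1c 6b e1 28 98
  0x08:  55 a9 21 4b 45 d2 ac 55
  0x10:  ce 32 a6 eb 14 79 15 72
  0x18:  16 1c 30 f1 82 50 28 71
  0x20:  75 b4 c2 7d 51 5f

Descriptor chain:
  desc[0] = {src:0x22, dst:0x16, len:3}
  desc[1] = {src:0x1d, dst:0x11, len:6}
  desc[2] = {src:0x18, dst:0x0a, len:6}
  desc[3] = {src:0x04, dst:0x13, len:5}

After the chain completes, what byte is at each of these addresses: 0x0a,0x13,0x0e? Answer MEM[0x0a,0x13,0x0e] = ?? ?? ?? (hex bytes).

[0] 0x22->0x16 len=3 : c2 7d 51
[1] 0x1d->0x11 len=6 : 50 28 71 75 b4 c2
[2] 0x18->0x0a len=6 : 51 1c 30 f1 82 50
[3] 0x04->0x13 len=5 : 6b e1 28 98 55
query mem[0x0a]=0x51, mem[0x13]=0x6b, mem[0x0e]=0x82

MEM[0x0a,0x13,0x0e] = 51 6b 82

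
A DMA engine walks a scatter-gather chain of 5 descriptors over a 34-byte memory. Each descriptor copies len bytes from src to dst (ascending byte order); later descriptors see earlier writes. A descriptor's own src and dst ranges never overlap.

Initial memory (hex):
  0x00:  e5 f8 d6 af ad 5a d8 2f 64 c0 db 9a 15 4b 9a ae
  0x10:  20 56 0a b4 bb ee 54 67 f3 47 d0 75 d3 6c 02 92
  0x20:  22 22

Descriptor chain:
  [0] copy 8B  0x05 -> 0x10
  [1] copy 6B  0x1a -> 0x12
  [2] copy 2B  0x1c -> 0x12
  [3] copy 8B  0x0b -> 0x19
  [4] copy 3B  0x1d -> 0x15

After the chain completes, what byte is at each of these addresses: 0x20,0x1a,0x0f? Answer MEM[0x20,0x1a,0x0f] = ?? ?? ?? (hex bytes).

MEM[0x20,0x1a,0x0f] = d3 15 ae

  after D0: wrote 8B at 0x10 = 5ad82f64c0db9a15
  after D1: wrote 6B at 0x12 = d075d36c0292
  after D2: wrote 2B at 0x12 = d36c
  after D3: wrote 8B at 0x19 = 9a154b9aae5ad8d3
  after D4: wrote 3B at 0x15 = ae5ad8
query mem[0x20]=0xd3, mem[0x1a]=0x15, mem[0x0f]=0xae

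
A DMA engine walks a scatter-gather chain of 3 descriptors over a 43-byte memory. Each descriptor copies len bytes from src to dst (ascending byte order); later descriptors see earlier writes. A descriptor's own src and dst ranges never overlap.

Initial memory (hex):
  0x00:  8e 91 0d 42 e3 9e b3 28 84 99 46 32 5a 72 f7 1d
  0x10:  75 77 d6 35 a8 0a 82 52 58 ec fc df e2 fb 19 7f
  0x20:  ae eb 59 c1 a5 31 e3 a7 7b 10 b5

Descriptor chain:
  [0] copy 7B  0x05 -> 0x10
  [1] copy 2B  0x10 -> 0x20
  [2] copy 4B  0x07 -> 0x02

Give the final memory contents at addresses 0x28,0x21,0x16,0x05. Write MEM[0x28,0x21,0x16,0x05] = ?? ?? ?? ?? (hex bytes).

MEM[0x28,0x21,0x16,0x05] = 7b b3 32 46

#0 dst[0x10+7] := {0x9e,0xb3,0x28,0x84,0x99,0x46,0x32}
#1 dst[0x20+2] := {0x9e,0xb3}
#2 dst[0x02+4] := {0x28,0x84,0x99,0x46}
query mem[0x28]=0x7b, mem[0x21]=0xb3, mem[0x16]=0x32, mem[0x05]=0x46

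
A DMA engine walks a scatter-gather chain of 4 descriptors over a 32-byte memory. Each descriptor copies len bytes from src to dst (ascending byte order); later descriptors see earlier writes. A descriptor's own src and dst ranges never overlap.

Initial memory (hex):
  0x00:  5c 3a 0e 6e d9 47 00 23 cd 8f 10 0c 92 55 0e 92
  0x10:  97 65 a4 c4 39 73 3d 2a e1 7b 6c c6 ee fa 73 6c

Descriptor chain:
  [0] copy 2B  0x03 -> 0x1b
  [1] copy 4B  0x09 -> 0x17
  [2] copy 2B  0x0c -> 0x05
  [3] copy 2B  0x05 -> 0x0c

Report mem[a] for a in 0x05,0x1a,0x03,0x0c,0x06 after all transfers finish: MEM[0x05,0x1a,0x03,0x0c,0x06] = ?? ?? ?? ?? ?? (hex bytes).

MEM[0x05,0x1a,0x03,0x0c,0x06] = 92 92 6e 92 55

D0: mem[0x1b..0x1c] <- [6e d9]
D1: mem[0x17..0x1a] <- [8f 10 0c 92]
D2: mem[0x05..0x06] <- [92 55]
D3: mem[0x0c..0x0d] <- [92 55]
query mem[0x05]=0x92, mem[0x1a]=0x92, mem[0x03]=0x6e, mem[0x0c]=0x92, mem[0x06]=0x55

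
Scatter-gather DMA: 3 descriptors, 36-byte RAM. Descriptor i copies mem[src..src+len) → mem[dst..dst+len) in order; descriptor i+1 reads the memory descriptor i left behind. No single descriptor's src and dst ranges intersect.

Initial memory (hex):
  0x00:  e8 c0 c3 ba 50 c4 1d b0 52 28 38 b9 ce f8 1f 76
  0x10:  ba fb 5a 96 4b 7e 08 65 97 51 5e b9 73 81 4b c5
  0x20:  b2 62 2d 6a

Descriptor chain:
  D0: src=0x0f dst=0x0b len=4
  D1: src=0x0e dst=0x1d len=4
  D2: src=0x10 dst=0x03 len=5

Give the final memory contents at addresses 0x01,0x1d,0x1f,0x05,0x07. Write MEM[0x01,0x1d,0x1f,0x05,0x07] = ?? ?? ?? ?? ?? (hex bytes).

MEM[0x01,0x1d,0x1f,0x05,0x07] = c0 5a ba 5a 4b

[0] 0x0f->0x0b len=4 : 76 ba fb 5a
[1] 0x0e->0x1d len=4 : 5a 76 ba fb
[2] 0x10->0x03 len=5 : ba fb 5a 96 4b
query mem[0x01]=0xc0, mem[0x1d]=0x5a, mem[0x1f]=0xba, mem[0x05]=0x5a, mem[0x07]=0x4b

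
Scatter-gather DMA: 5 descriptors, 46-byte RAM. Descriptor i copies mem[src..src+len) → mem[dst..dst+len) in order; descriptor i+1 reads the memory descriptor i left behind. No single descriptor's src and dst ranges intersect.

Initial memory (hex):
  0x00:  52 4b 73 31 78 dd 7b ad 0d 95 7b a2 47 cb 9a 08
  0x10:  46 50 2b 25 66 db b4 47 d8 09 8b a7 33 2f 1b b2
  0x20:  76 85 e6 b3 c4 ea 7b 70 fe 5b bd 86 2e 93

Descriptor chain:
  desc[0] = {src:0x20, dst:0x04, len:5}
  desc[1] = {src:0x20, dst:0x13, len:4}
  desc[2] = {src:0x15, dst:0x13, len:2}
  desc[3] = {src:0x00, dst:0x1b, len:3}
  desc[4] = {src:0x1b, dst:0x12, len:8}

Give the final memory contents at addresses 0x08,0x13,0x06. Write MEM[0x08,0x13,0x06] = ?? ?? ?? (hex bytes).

MEM[0x08,0x13,0x06] = c4 4b e6

  after D0: wrote 5B at 0x04 = 7685e6b3c4
  after D1: wrote 4B at 0x13 = 7685e6b3
  after D2: wrote 2B at 0x13 = e6b3
  after D3: wrote 3B at 0x1b = 524b73
  after D4: wrote 8B at 0x12 = 524b731bb27685e6
query mem[0x08]=0xc4, mem[0x13]=0x4b, mem[0x06]=0xe6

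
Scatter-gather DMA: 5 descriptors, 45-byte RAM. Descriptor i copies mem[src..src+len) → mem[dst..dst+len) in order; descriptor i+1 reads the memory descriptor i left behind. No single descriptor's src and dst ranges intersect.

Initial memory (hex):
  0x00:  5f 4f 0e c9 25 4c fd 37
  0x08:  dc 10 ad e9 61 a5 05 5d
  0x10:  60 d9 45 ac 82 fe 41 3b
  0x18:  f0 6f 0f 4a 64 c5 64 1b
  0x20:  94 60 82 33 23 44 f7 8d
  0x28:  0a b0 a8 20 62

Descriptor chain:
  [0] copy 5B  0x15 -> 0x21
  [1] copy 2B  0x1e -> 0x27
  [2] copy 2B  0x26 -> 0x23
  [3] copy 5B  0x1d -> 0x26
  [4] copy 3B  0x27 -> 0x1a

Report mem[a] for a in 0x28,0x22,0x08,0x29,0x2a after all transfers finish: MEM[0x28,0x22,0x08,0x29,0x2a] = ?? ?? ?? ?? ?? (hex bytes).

MEM[0x28,0x22,0x08,0x29,0x2a] = 1b 41 dc 94 fe

  after D0: wrote 5B at 0x21 = fe413bf06f
  after D1: wrote 2B at 0x27 = 641b
  after D2: wrote 2B at 0x23 = f764
  after D3: wrote 5B at 0x26 = c5641b94fe
  after D4: wrote 3B at 0x1a = 641b94
query mem[0x28]=0x1b, mem[0x22]=0x41, mem[0x08]=0xdc, mem[0x29]=0x94, mem[0x2a]=0xfe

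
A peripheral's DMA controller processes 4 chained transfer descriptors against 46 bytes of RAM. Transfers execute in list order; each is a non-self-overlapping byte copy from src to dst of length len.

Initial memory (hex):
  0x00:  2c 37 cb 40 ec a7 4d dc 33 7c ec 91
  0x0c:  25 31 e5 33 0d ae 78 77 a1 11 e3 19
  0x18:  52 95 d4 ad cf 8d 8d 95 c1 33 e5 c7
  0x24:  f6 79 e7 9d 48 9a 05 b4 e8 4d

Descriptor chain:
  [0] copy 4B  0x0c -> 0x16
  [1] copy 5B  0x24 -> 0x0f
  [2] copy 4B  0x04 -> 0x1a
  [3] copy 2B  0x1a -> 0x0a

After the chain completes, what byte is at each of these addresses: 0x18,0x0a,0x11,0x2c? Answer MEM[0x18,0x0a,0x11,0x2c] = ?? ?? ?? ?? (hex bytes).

MEM[0x18,0x0a,0x11,0x2c] = e5 ec e7 e8

D0: mem[0x16..0x19] <- [25 31 e5 33]
D1: mem[0x0f..0x13] <- [f6 79 e7 9d 48]
D2: mem[0x1a..0x1d] <- [ec a7 4d dc]
D3: mem[0x0a..0x0b] <- [ec a7]
query mem[0x18]=0xe5, mem[0x0a]=0xec, mem[0x11]=0xe7, mem[0x2c]=0xe8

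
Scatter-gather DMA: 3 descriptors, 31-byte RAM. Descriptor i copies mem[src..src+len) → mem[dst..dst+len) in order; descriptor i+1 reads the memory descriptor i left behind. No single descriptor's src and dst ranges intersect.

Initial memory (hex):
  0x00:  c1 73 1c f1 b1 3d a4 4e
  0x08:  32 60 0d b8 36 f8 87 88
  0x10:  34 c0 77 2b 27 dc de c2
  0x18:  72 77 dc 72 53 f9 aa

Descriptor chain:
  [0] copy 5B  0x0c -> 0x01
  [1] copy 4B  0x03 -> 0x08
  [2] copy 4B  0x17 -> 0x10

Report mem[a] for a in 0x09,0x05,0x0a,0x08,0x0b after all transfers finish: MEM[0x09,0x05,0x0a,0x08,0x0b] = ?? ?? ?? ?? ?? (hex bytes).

MEM[0x09,0x05,0x0a,0x08,0x0b] = 88 34 34 87 a4

D0: mem[0x01..0x05] <- [36 f8 87 88 34]
D1: mem[0x08..0x0b] <- [87 88 34 a4]
D2: mem[0x10..0x13] <- [c2 72 77 dc]
query mem[0x09]=0x88, mem[0x05]=0x34, mem[0x0a]=0x34, mem[0x08]=0x87, mem[0x0b]=0xa4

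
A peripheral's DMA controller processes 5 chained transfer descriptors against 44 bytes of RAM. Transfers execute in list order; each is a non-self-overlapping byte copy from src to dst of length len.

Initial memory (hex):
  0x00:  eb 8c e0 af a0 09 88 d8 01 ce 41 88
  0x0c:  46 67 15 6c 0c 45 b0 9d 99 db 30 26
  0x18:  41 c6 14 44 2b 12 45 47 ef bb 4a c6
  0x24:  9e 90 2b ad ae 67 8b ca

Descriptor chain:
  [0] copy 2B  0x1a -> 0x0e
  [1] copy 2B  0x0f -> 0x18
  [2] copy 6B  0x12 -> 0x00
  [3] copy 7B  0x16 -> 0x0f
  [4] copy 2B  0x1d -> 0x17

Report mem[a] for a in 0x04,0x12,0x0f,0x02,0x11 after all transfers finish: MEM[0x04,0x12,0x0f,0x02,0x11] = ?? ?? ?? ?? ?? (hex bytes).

MEM[0x04,0x12,0x0f,0x02,0x11] = 30 0c 30 99 44

#0 dst[0x0e+2] := {0x14,0x44}
#1 dst[0x18+2] := {0x44,0x0c}
#2 dst[0x00+6] := {0xb0,0x9d,0x99,0xdb,0x30,0x26}
#3 dst[0x0f+7] := {0x30,0x26,0x44,0x0c,0x14,0x44,0x2b}
#4 dst[0x17+2] := {0x12,0x45}
query mem[0x04]=0x30, mem[0x12]=0x0c, mem[0x0f]=0x30, mem[0x02]=0x99, mem[0x11]=0x44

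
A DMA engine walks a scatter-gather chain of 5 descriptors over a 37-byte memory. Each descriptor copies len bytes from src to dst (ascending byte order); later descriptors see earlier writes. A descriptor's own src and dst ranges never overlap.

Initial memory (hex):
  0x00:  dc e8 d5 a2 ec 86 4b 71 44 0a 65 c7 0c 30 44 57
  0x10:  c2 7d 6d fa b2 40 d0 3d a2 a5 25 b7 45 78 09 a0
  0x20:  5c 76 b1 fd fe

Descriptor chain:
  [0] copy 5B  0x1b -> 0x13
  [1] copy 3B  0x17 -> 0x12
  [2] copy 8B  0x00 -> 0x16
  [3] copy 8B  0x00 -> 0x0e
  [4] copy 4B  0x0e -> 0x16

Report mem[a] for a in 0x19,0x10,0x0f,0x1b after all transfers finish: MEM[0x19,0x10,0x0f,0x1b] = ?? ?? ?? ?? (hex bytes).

[0] 0x1b->0x13 len=5 : b7 45 78 09 a0
[1] 0x17->0x12 len=3 : a0 a2 a5
[2] 0x00->0x16 len=8 : dc e8 d5 a2 ec 86 4b 71
[3] 0x00->0x0e len=8 : dc e8 d5 a2 ec 86 4b 71
[4] 0x0e->0x16 len=4 : dc e8 d5 a2
query mem[0x19]=0xa2, mem[0x10]=0xd5, mem[0x0f]=0xe8, mem[0x1b]=0x86

MEM[0x19,0x10,0x0f,0x1b] = a2 d5 e8 86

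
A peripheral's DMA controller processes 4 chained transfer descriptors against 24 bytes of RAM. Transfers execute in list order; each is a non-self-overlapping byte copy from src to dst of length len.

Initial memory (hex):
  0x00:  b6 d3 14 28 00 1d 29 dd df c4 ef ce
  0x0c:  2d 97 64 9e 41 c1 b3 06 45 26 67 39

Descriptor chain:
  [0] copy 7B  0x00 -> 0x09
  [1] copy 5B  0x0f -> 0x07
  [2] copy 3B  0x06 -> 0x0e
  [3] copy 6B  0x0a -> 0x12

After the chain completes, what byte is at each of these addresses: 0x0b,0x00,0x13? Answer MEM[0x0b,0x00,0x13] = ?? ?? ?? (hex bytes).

[0] 0x00->0x09 len=7 : b6 d3 14 28 00 1d 29
[1] 0x0f->0x07 len=5 : 29 41 c1 b3 06
[2] 0x06->0x0e len=3 : 29 29 41
[3] 0x0a->0x12 len=6 : b3 06 28 00 29 29
query mem[0x0b]=0x06, mem[0x00]=0xb6, mem[0x13]=0x06

MEM[0x0b,0x00,0x13] = 06 b6 06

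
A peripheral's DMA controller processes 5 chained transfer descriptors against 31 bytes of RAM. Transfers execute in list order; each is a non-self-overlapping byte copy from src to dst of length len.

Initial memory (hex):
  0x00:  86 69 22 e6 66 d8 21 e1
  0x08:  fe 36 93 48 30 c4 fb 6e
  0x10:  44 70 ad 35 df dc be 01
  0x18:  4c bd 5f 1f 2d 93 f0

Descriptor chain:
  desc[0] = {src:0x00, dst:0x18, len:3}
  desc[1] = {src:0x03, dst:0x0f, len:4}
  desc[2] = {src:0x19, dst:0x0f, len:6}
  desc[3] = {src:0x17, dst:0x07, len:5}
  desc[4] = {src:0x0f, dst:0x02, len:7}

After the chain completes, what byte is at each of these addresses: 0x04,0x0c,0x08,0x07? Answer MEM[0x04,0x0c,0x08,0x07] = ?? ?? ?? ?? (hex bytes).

MEM[0x04,0x0c,0x08,0x07] = 1f 30 dc f0

#0 dst[0x18+3] := {0x86,0x69,0x22}
#1 dst[0x0f+4] := {0xe6,0x66,0xd8,0x21}
#2 dst[0x0f+6] := {0x69,0x22,0x1f,0x2d,0x93,0xf0}
#3 dst[0x07+5] := {0x01,0x86,0x69,0x22,0x1f}
#4 dst[0x02+7] := {0x69,0x22,0x1f,0x2d,0x93,0xf0,0xdc}
query mem[0x04]=0x1f, mem[0x0c]=0x30, mem[0x08]=0xdc, mem[0x07]=0xf0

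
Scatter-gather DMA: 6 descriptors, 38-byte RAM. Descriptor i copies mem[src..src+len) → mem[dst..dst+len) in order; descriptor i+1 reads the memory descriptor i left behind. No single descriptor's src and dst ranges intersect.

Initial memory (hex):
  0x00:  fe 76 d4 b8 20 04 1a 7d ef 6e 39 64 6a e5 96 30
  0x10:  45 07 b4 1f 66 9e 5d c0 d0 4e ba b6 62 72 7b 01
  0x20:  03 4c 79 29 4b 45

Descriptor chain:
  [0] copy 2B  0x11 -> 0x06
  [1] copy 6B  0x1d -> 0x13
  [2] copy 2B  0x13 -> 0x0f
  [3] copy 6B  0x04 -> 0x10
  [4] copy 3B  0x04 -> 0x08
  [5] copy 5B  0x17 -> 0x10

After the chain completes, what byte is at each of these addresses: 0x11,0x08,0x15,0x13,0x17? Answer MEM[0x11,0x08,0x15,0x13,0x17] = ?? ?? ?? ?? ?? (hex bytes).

D0: mem[0x06..0x07] <- [07 b4]
D1: mem[0x13..0x18] <- [72 7b 01 03 4c 79]
D2: mem[0x0f..0x10] <- [72 7b]
D3: mem[0x10..0x15] <- [20 04 07 b4 ef 6e]
D4: mem[0x08..0x0a] <- [20 04 07]
D5: mem[0x10..0x14] <- [4c 79 4e ba b6]
query mem[0x11]=0x79, mem[0x08]=0x20, mem[0x15]=0x6e, mem[0x13]=0xba, mem[0x17]=0x4c

MEM[0x11,0x08,0x15,0x13,0x17] = 79 20 6e ba 4c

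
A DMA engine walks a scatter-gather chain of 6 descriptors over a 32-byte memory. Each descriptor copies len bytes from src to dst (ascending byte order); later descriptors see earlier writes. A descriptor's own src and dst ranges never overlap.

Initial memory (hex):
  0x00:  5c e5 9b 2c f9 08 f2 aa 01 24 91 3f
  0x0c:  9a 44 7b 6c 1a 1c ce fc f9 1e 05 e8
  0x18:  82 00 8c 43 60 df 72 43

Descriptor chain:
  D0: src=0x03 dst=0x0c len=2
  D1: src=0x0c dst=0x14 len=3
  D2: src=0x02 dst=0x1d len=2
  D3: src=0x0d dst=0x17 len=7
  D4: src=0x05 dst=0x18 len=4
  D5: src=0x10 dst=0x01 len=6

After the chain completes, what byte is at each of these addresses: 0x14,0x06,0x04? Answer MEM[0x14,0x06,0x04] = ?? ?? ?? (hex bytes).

#0 dst[0x0c+2] := {0x2c,0xf9}
#1 dst[0x14+3] := {0x2c,0xf9,0x7b}
#2 dst[0x1d+2] := {0x9b,0x2c}
#3 dst[0x17+7] := {0xf9,0x7b,0x6c,0x1a,0x1c,0xce,0xfc}
#4 dst[0x18+4] := {0x08,0xf2,0xaa,0x01}
#5 dst[0x01+6] := {0x1a,0x1c,0xce,0xfc,0x2c,0xf9}
query mem[0x14]=0x2c, mem[0x06]=0xf9, mem[0x04]=0xfc

MEM[0x14,0x06,0x04] = 2c f9 fc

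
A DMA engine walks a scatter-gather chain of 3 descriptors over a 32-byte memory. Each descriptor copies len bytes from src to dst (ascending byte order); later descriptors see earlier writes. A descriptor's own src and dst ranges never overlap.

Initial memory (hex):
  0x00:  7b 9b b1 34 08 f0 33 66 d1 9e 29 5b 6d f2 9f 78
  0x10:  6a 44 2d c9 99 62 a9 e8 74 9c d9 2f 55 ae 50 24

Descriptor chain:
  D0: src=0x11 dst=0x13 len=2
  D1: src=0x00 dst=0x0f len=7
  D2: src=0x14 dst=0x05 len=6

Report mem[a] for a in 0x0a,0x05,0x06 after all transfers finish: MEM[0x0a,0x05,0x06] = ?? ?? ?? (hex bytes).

MEM[0x0a,0x05,0x06] = 9c f0 33

#0 dst[0x13+2] := {0x44,0x2d}
#1 dst[0x0f+7] := {0x7b,0x9b,0xb1,0x34,0x08,0xf0,0x33}
#2 dst[0x05+6] := {0xf0,0x33,0xa9,0xe8,0x74,0x9c}
query mem[0x0a]=0x9c, mem[0x05]=0xf0, mem[0x06]=0x33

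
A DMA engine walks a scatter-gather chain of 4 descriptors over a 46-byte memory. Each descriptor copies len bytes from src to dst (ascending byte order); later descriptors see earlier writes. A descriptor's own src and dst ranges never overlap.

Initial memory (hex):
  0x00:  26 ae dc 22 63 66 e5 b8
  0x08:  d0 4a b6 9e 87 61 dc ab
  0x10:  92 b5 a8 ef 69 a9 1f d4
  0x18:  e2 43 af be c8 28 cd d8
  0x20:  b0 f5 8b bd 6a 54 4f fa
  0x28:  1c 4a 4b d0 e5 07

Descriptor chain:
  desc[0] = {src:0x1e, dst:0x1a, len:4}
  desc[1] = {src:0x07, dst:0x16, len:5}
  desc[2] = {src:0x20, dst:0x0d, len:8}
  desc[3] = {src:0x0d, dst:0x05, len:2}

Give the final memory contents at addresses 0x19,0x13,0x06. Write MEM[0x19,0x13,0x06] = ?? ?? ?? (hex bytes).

MEM[0x19,0x13,0x06] = b6 4f f5

#0 dst[0x1a+4] := {0xcd,0xd8,0xb0,0xf5}
#1 dst[0x16+5] := {0xb8,0xd0,0x4a,0xb6,0x9e}
#2 dst[0x0d+8] := {0xb0,0xf5,0x8b,0xbd,0x6a,0x54,0x4f,0xfa}
#3 dst[0x05+2] := {0xb0,0xf5}
query mem[0x19]=0xb6, mem[0x13]=0x4f, mem[0x06]=0xf5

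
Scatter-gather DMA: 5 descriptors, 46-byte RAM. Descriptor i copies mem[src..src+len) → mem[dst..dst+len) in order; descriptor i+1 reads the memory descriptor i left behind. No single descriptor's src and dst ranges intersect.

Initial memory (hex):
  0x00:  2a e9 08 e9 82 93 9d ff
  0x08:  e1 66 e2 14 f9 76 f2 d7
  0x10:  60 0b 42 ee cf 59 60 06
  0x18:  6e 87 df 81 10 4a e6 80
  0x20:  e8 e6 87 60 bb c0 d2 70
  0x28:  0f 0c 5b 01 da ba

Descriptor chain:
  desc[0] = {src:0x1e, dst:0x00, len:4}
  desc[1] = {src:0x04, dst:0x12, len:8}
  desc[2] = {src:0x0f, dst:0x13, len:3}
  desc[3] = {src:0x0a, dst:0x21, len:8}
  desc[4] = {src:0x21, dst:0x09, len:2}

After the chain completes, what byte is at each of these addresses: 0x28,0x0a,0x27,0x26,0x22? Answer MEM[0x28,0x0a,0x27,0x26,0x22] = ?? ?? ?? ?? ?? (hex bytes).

MEM[0x28,0x0a,0x27,0x26,0x22] = 0b 14 60 d7 14

  after D0: wrote 4B at 0x00 = e680e8e6
  after D1: wrote 8B at 0x12 = 82939dffe166e214
  after D2: wrote 3B at 0x13 = d7600b
  after D3: wrote 8B at 0x21 = e214f976f2d7600b
  after D4: wrote 2B at 0x09 = e214
query mem[0x28]=0x0b, mem[0x0a]=0x14, mem[0x27]=0x60, mem[0x26]=0xd7, mem[0x22]=0x14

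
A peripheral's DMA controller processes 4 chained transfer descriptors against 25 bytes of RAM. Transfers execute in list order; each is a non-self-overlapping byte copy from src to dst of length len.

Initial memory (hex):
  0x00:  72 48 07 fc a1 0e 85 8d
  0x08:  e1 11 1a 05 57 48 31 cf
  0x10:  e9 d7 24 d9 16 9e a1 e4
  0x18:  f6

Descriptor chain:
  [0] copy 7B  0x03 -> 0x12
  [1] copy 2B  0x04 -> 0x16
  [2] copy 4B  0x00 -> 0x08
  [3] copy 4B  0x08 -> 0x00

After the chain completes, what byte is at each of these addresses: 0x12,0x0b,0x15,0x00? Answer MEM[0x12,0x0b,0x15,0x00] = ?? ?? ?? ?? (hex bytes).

D0: mem[0x12..0x18] <- [fc a1 0e 85 8d e1 11]
D1: mem[0x16..0x17] <- [a1 0e]
D2: mem[0x08..0x0b] <- [72 48 07 fc]
D3: mem[0x00..0x03] <- [72 48 07 fc]
query mem[0x12]=0xfc, mem[0x0b]=0xfc, mem[0x15]=0x85, mem[0x00]=0x72

MEM[0x12,0x0b,0x15,0x00] = fc fc 85 72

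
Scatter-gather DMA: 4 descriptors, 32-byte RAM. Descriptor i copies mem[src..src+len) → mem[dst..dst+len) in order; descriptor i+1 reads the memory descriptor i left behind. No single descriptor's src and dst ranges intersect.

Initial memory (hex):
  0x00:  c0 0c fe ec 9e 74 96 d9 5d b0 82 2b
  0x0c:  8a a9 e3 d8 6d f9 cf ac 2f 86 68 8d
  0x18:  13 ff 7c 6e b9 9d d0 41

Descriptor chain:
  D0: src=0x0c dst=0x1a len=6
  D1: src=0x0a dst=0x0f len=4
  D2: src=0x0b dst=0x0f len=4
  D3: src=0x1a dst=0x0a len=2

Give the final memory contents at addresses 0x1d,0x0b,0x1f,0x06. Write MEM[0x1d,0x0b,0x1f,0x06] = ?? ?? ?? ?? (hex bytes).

MEM[0x1d,0x0b,0x1f,0x06] = d8 a9 f9 96

D0: mem[0x1a..0x1f] <- [8a a9 e3 d8 6d f9]
D1: mem[0x0f..0x12] <- [82 2b 8a a9]
D2: mem[0x0f..0x12] <- [2b 8a a9 e3]
D3: mem[0x0a..0x0b] <- [8a a9]
query mem[0x1d]=0xd8, mem[0x0b]=0xa9, mem[0x1f]=0xf9, mem[0x06]=0x96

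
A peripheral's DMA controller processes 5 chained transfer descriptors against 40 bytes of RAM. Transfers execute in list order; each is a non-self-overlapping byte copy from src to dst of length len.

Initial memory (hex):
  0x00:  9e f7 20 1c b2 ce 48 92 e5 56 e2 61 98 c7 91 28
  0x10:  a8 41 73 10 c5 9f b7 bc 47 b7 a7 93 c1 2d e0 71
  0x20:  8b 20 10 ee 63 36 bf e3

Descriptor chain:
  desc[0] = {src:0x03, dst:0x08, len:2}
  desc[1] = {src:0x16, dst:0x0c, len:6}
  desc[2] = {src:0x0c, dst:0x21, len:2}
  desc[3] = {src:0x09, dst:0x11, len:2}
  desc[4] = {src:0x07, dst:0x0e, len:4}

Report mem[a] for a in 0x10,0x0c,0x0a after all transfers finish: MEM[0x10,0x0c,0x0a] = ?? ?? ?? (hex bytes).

MEM[0x10,0x0c,0x0a] = b2 b7 e2

D0: mem[0x08..0x09] <- [1c b2]
D1: mem[0x0c..0x11] <- [b7 bc 47 b7 a7 93]
D2: mem[0x21..0x22] <- [b7 bc]
D3: mem[0x11..0x12] <- [b2 e2]
D4: mem[0x0e..0x11] <- [92 1c b2 e2]
query mem[0x10]=0xb2, mem[0x0c]=0xb7, mem[0x0a]=0xe2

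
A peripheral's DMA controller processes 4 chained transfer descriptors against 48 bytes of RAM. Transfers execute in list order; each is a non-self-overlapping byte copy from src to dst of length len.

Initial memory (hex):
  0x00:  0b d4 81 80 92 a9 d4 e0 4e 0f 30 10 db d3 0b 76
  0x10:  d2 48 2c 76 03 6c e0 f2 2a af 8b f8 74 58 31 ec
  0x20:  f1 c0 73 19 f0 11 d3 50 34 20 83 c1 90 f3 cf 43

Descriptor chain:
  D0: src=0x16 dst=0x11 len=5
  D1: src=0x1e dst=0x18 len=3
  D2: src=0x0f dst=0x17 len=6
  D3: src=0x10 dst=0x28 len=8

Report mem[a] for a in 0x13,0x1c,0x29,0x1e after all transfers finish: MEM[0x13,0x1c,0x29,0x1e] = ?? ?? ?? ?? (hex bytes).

[0] 0x16->0x11 len=5 : e0 f2 2a af 8b
[1] 0x1e->0x18 len=3 : 31 ec f1
[2] 0x0f->0x17 len=6 : 76 d2 e0 f2 2a af
[3] 0x10->0x28 len=8 : d2 e0 f2 2a af 8b e0 76
query mem[0x13]=0x2a, mem[0x1c]=0xaf, mem[0x29]=0xe0, mem[0x1e]=0x31

MEM[0x13,0x1c,0x29,0x1e] = 2a af e0 31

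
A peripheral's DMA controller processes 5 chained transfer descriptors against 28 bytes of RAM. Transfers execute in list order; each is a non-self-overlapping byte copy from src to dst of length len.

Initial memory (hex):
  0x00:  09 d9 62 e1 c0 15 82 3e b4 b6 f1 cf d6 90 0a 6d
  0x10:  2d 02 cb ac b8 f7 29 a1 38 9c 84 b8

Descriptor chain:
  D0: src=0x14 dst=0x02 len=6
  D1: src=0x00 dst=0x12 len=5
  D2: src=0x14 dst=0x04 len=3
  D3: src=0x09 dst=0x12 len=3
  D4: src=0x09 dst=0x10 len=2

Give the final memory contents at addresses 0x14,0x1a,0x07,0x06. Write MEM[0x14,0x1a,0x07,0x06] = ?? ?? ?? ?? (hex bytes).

#0 dst[0x02+6] := {0xb8,0xf7,0x29,0xa1,0x38,0x9c}
#1 dst[0x12+5] := {0x09,0xd9,0xb8,0xf7,0x29}
#2 dst[0x04+3] := {0xb8,0xf7,0x29}
#3 dst[0x12+3] := {0xb6,0xf1,0xcf}
#4 dst[0x10+2] := {0xb6,0xf1}
query mem[0x14]=0xcf, mem[0x1a]=0x84, mem[0x07]=0x9c, mem[0x06]=0x29

MEM[0x14,0x1a,0x07,0x06] = cf 84 9c 29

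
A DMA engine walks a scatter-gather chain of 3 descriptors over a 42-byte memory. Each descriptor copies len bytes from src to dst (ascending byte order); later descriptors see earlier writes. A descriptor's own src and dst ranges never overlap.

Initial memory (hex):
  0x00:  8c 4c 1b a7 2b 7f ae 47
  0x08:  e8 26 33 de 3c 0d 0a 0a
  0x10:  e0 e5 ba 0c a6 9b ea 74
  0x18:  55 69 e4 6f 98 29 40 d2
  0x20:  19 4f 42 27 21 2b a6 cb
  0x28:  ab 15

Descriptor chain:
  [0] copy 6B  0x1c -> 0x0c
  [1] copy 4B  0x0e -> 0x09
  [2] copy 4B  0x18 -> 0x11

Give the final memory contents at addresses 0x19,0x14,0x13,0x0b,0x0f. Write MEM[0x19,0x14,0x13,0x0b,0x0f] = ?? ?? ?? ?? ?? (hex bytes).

MEM[0x19,0x14,0x13,0x0b,0x0f] = 69 6f e4 19 d2

D0: mem[0x0c..0x11] <- [98 29 40 d2 19 4f]
D1: mem[0x09..0x0c] <- [40 d2 19 4f]
D2: mem[0x11..0x14] <- [55 69 e4 6f]
query mem[0x19]=0x69, mem[0x14]=0x6f, mem[0x13]=0xe4, mem[0x0b]=0x19, mem[0x0f]=0xd2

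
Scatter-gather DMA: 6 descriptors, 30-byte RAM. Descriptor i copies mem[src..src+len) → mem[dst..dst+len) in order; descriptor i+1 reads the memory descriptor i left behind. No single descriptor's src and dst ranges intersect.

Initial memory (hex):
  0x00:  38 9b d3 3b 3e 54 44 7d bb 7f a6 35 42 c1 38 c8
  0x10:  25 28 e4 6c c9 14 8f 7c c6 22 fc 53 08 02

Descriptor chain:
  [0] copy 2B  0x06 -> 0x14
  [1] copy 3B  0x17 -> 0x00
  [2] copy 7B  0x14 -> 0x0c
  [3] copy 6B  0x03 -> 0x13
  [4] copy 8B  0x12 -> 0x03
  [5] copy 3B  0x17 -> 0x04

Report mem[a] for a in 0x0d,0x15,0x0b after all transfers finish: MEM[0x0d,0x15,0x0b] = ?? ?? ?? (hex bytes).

[0] 0x06->0x14 len=2 : 44 7d
[1] 0x17->0x00 len=3 : 7c c6 22
[2] 0x14->0x0c len=7 : 44 7d 8f 7c c6 22 fc
[3] 0x03->0x13 len=6 : 3b 3e 54 44 7d bb
[4] 0x12->0x03 len=8 : fc 3b 3e 54 44 7d bb 22
[5] 0x17->0x04 len=3 : 7d bb 22
query mem[0x0d]=0x7d, mem[0x15]=0x54, mem[0x0b]=0x35

MEM[0x0d,0x15,0x0b] = 7d 54 35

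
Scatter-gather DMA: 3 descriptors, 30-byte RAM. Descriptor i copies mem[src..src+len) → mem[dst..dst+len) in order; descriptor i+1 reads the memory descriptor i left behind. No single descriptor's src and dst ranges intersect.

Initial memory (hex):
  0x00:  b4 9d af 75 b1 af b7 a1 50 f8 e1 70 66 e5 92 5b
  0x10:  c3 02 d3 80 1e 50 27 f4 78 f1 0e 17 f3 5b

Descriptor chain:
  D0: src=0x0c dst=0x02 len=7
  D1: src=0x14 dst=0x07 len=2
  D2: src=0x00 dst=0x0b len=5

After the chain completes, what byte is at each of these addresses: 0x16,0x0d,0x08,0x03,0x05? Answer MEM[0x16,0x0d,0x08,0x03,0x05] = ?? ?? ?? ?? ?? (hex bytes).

#0 dst[0x02+7] := {0x66,0xe5,0x92,0x5b,0xc3,0x02,0xd3}
#1 dst[0x07+2] := {0x1e,0x50}
#2 dst[0x0b+5] := {0xb4,0x9d,0x66,0xe5,0x92}
query mem[0x16]=0x27, mem[0x0d]=0x66, mem[0x08]=0x50, mem[0x03]=0xe5, mem[0x05]=0x5b

MEM[0x16,0x0d,0x08,0x03,0x05] = 27 66 50 e5 5b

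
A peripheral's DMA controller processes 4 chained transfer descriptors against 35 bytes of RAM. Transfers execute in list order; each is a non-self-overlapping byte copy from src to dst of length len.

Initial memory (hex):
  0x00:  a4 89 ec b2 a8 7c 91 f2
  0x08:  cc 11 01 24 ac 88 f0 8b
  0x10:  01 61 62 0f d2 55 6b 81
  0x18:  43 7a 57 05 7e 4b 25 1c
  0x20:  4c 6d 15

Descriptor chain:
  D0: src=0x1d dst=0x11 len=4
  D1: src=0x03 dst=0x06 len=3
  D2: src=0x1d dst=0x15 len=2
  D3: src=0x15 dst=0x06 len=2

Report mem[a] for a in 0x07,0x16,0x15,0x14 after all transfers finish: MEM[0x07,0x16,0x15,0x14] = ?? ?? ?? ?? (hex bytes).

MEM[0x07,0x16,0x15,0x14] = 25 25 4b 4c

D0: mem[0x11..0x14] <- [4b 25 1c 4c]
D1: mem[0x06..0x08] <- [b2 a8 7c]
D2: mem[0x15..0x16] <- [4b 25]
D3: mem[0x06..0x07] <- [4b 25]
query mem[0x07]=0x25, mem[0x16]=0x25, mem[0x15]=0x4b, mem[0x14]=0x4c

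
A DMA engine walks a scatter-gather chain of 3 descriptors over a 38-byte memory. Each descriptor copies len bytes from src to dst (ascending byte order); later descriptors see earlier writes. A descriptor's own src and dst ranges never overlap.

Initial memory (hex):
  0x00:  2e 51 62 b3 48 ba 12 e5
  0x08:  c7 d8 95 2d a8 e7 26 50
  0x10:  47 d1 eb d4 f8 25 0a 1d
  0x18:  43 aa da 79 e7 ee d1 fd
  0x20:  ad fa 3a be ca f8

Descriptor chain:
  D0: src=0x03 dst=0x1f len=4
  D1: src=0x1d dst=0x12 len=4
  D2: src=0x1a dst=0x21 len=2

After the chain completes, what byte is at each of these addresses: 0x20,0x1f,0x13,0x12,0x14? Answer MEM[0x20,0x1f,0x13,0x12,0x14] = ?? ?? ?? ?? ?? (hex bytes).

#0 dst[0x1f+4] := {0xb3,0x48,0xba,0x12}
#1 dst[0x12+4] := {0xee,0xd1,0xb3,0x48}
#2 dst[0x21+2] := {0xda,0x79}
query mem[0x20]=0x48, mem[0x1f]=0xb3, mem[0x13]=0xd1, mem[0x12]=0xee, mem[0x14]=0xb3

MEM[0x20,0x1f,0x13,0x12,0x14] = 48 b3 d1 ee b3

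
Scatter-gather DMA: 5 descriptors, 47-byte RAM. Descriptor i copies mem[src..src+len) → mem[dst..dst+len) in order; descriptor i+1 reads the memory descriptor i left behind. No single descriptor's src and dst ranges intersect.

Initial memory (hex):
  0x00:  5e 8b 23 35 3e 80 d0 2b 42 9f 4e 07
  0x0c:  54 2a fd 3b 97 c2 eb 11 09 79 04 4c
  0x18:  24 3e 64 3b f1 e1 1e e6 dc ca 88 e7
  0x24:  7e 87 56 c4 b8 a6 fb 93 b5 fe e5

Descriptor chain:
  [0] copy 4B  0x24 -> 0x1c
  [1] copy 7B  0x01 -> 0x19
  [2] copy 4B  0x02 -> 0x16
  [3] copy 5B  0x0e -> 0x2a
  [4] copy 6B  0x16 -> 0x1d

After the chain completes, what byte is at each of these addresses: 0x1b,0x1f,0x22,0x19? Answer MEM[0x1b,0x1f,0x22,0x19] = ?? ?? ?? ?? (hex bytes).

  after D0: wrote 4B at 0x1c = 7e8756c4
  after D1: wrote 7B at 0x19 = 8b23353e80d02b
  after D2: wrote 4B at 0x16 = 23353e80
  after D3: wrote 5B at 0x2a = fd3b97c2eb
  after D4: wrote 6B at 0x1d = 23353e802335
query mem[0x1b]=0x35, mem[0x1f]=0x3e, mem[0x22]=0x35, mem[0x19]=0x80

MEM[0x1b,0x1f,0x22,0x19] = 35 3e 35 80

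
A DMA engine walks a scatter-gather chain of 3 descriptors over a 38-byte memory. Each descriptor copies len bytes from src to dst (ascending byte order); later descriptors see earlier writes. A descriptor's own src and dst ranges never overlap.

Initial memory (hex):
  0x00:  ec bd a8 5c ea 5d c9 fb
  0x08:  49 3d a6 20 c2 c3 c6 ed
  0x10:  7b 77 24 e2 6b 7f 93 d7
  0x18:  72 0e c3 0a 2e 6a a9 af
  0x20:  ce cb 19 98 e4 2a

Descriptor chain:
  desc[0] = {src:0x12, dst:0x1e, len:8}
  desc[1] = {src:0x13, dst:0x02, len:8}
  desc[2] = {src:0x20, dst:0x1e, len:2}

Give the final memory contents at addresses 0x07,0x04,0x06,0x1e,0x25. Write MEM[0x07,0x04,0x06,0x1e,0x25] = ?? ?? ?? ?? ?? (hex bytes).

#0 dst[0x1e+8] := {0x24,0xe2,0x6b,0x7f,0x93,0xd7,0x72,0x0e}
#1 dst[0x02+8] := {0xe2,0x6b,0x7f,0x93,0xd7,0x72,0x0e,0xc3}
#2 dst[0x1e+2] := {0x6b,0x7f}
query mem[0x07]=0x72, mem[0x04]=0x7f, mem[0x06]=0xd7, mem[0x1e]=0x6b, mem[0x25]=0x0e

MEM[0x07,0x04,0x06,0x1e,0x25] = 72 7f d7 6b 0e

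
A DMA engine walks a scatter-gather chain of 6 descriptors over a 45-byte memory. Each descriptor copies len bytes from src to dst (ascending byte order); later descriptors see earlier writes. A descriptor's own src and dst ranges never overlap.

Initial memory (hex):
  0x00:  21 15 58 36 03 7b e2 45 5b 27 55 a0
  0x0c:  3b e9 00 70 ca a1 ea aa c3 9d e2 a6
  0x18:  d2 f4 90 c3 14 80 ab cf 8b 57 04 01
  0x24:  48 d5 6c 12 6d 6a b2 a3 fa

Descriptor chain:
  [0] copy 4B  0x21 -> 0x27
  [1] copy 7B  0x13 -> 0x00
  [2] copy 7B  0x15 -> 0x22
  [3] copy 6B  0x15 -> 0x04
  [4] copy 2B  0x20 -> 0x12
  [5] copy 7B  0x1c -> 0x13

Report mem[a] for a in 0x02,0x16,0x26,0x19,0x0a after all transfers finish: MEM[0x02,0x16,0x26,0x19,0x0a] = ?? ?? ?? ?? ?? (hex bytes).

MEM[0x02,0x16,0x26,0x19,0x0a] = 9d cf f4 9d 55

[0] 0x21->0x27 len=4 : 57 04 01 48
[1] 0x13->0x00 len=7 : aa c3 9d e2 a6 d2 f4
[2] 0x15->0x22 len=7 : 9d e2 a6 d2 f4 90 c3
[3] 0x15->0x04 len=6 : 9d e2 a6 d2 f4 90
[4] 0x20->0x12 len=2 : 8b 57
[5] 0x1c->0x13 len=7 : 14 80 ab cf 8b 57 9d
query mem[0x02]=0x9d, mem[0x16]=0xcf, mem[0x26]=0xf4, mem[0x19]=0x9d, mem[0x0a]=0x55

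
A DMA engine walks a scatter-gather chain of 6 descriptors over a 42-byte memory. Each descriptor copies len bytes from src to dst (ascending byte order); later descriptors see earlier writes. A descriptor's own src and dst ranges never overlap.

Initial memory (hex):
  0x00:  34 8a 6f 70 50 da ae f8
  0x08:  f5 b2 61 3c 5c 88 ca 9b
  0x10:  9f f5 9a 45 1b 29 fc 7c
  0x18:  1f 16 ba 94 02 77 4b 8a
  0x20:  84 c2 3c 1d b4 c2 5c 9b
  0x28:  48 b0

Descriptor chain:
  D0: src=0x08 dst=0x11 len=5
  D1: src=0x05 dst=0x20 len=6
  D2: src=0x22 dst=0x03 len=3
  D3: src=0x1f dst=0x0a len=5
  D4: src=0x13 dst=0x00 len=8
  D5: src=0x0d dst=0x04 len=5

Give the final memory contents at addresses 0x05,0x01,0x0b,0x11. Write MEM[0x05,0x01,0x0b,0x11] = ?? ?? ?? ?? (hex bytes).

[0] 0x08->0x11 len=5 : f5 b2 61 3c 5c
[1] 0x05->0x20 len=6 : da ae f8 f5 b2 61
[2] 0x22->0x03 len=3 : f8 f5 b2
[3] 0x1f->0x0a len=5 : 8a da ae f8 f5
[4] 0x13->0x00 len=8 : 61 3c 5c fc 7c 1f 16 ba
[5] 0x0d->0x04 len=5 : f8 f5 9b 9f f5
query mem[0x05]=0xf5, mem[0x01]=0x3c, mem[0x0b]=0xda, mem[0x11]=0xf5

MEM[0x05,0x01,0x0b,0x11] = f5 3c da f5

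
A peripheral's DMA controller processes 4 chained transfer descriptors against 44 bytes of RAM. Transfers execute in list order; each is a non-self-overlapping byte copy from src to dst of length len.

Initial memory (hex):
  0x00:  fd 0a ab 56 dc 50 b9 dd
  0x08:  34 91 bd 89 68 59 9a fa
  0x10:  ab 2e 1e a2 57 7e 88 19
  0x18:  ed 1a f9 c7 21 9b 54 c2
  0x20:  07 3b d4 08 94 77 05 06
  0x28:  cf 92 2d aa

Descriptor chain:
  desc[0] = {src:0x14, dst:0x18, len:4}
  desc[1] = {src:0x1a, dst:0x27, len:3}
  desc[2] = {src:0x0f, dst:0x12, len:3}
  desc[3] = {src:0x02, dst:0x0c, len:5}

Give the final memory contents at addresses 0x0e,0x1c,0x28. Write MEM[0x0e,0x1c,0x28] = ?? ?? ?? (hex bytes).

#0 dst[0x18+4] := {0x57,0x7e,0x88,0x19}
#1 dst[0x27+3] := {0x88,0x19,0x21}
#2 dst[0x12+3] := {0xfa,0xab,0x2e}
#3 dst[0x0c+5] := {0xab,0x56,0xdc,0x50,0xb9}
query mem[0x0e]=0xdc, mem[0x1c]=0x21, mem[0x28]=0x19

MEM[0x0e,0x1c,0x28] = dc 21 19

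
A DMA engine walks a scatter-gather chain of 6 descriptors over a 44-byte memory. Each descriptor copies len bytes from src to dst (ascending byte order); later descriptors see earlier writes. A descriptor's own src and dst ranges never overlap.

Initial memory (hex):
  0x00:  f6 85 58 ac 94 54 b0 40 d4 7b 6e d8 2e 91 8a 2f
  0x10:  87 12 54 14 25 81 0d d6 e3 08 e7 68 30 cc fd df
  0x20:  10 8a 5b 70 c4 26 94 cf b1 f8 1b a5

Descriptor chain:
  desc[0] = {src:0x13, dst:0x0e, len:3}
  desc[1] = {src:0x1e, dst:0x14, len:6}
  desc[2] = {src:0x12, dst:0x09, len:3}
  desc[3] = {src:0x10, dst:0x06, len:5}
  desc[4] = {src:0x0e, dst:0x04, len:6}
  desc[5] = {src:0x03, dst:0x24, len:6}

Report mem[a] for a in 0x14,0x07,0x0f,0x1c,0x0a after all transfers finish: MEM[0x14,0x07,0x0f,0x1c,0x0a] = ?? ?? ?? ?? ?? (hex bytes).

MEM[0x14,0x07,0x0f,0x1c,0x0a] = fd 12 25 30 fd

[0] 0x13->0x0e len=3 : 14 25 81
[1] 0x1e->0x14 len=6 : fd df 10 8a 5b 70
[2] 0x12->0x09 len=3 : 54 14 fd
[3] 0x10->0x06 len=5 : 81 12 54 14 fd
[4] 0x0e->0x04 len=6 : 14 25 81 12 54 14
[5] 0x03->0x24 len=6 : ac 14 25 81 12 54
query mem[0x14]=0xfd, mem[0x07]=0x12, mem[0x0f]=0x25, mem[0x1c]=0x30, mem[0x0a]=0xfd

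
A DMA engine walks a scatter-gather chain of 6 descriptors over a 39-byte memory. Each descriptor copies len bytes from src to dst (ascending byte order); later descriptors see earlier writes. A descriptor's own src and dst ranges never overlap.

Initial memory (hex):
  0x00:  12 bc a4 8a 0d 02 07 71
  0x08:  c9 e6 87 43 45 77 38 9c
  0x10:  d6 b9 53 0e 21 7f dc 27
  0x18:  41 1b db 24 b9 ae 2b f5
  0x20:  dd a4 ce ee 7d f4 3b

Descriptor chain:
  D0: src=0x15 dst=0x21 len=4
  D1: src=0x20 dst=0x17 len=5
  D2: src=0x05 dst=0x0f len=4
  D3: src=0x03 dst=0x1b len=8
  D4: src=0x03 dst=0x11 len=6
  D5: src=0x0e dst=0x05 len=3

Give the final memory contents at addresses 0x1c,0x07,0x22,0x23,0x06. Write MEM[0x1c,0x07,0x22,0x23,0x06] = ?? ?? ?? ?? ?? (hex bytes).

MEM[0x1c,0x07,0x22,0x23,0x06] = 0d 07 87 27 02

D0: mem[0x21..0x24] <- [7f dc 27 41]
D1: mem[0x17..0x1b] <- [dd 7f dc 27 41]
D2: mem[0x0f..0x12] <- [02 07 71 c9]
D3: mem[0x1b..0x22] <- [8a 0d 02 07 71 c9 e6 87]
D4: mem[0x11..0x16] <- [8a 0d 02 07 71 c9]
D5: mem[0x05..0x07] <- [38 02 07]
query mem[0x1c]=0x0d, mem[0x07]=0x07, mem[0x22]=0x87, mem[0x23]=0x27, mem[0x06]=0x02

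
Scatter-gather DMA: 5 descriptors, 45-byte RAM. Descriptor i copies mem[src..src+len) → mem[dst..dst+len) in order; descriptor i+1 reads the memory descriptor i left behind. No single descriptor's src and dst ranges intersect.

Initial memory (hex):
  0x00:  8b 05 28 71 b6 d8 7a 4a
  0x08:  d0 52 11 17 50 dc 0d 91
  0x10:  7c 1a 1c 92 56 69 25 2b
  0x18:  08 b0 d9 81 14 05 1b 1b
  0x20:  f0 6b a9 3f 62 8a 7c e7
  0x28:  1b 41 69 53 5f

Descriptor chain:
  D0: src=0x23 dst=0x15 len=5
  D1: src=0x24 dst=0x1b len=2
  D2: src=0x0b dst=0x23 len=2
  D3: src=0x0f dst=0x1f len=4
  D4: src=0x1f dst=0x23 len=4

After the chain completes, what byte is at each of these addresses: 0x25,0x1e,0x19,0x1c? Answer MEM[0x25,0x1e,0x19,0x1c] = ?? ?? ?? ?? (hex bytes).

#0 dst[0x15+5] := {0x3f,0x62,0x8a,0x7c,0xe7}
#1 dst[0x1b+2] := {0x62,0x8a}
#2 dst[0x23+2] := {0x17,0x50}
#3 dst[0x1f+4] := {0x91,0x7c,0x1a,0x1c}
#4 dst[0x23+4] := {0x91,0x7c,0x1a,0x1c}
query mem[0x25]=0x1a, mem[0x1e]=0x1b, mem[0x19]=0xe7, mem[0x1c]=0x8a

MEM[0x25,0x1e,0x19,0x1c] = 1a 1b e7 8a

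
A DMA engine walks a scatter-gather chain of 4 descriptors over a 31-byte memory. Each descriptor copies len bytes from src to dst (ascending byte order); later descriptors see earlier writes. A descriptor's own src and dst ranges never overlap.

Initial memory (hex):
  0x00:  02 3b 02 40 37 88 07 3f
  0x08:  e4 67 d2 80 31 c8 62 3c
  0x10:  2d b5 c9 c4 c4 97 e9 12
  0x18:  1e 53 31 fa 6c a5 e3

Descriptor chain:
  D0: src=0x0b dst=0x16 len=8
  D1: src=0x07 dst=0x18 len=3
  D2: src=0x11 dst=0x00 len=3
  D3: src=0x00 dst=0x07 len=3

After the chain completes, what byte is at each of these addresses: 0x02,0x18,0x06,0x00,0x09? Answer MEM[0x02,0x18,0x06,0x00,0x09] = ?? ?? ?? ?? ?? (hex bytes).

MEM[0x02,0x18,0x06,0x00,0x09] = c4 3f 07 b5 c4

#0 dst[0x16+8] := {0x80,0x31,0xc8,0x62,0x3c,0x2d,0xb5,0xc9}
#1 dst[0x18+3] := {0x3f,0xe4,0x67}
#2 dst[0x00+3] := {0xb5,0xc9,0xc4}
#3 dst[0x07+3] := {0xb5,0xc9,0xc4}
query mem[0x02]=0xc4, mem[0x18]=0x3f, mem[0x06]=0x07, mem[0x00]=0xb5, mem[0x09]=0xc4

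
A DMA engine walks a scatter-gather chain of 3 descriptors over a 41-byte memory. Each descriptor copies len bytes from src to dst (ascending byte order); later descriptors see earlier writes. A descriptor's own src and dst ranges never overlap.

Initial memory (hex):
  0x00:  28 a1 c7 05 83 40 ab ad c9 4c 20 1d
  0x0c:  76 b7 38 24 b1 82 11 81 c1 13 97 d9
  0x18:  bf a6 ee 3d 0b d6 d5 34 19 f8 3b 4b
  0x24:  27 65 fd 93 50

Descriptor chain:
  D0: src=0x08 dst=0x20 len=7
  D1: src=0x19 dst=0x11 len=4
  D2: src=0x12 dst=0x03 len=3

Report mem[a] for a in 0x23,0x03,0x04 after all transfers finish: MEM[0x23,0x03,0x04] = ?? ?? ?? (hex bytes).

MEM[0x23,0x03,0x04] = 1d ee 3d

#0 dst[0x20+7] := {0xc9,0x4c,0x20,0x1d,0x76,0xb7,0x38}
#1 dst[0x11+4] := {0xa6,0xee,0x3d,0x0b}
#2 dst[0x03+3] := {0xee,0x3d,0x0b}
query mem[0x23]=0x1d, mem[0x03]=0xee, mem[0x04]=0x3d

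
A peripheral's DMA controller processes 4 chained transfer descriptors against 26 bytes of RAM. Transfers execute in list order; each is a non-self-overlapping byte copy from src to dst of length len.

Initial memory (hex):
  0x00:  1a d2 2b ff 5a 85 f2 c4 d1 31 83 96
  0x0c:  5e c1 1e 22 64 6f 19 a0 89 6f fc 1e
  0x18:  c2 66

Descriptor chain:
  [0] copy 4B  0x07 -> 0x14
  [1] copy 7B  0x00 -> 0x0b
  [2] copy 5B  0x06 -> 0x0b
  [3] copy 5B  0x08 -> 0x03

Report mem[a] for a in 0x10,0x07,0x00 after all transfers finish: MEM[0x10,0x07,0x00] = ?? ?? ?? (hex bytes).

[0] 0x07->0x14 len=4 : c4 d1 31 83
[1] 0x00->0x0b len=7 : 1a d2 2b ff 5a 85 f2
[2] 0x06->0x0b len=5 : f2 c4 d1 31 83
[3] 0x08->0x03 len=5 : d1 31 83 f2 c4
query mem[0x10]=0x85, mem[0x07]=0xc4, mem[0x00]=0x1a

MEM[0x10,0x07,0x00] = 85 c4 1a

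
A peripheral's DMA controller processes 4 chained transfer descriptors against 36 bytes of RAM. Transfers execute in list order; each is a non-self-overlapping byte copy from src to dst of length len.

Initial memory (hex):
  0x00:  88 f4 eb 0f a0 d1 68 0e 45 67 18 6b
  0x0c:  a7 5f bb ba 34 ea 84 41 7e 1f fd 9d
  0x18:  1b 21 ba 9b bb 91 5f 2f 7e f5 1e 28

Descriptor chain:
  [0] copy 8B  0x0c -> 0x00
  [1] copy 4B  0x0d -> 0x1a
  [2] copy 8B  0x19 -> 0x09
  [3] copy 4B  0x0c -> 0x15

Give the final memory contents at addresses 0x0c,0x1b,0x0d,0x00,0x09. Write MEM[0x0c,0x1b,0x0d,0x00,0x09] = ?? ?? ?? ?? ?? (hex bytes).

MEM[0x0c,0x1b,0x0d,0x00,0x09] = ba bb 34 a7 21

  after D0: wrote 8B at 0x00 = a75fbbba34ea8441
  after D1: wrote 4B at 0x1a = 5fbbba34
  after D2: wrote 8B at 0x09 = 215fbbba345f2f7e
  after D3: wrote 4B at 0x15 = ba345f2f
query mem[0x0c]=0xba, mem[0x1b]=0xbb, mem[0x0d]=0x34, mem[0x00]=0xa7, mem[0x09]=0x21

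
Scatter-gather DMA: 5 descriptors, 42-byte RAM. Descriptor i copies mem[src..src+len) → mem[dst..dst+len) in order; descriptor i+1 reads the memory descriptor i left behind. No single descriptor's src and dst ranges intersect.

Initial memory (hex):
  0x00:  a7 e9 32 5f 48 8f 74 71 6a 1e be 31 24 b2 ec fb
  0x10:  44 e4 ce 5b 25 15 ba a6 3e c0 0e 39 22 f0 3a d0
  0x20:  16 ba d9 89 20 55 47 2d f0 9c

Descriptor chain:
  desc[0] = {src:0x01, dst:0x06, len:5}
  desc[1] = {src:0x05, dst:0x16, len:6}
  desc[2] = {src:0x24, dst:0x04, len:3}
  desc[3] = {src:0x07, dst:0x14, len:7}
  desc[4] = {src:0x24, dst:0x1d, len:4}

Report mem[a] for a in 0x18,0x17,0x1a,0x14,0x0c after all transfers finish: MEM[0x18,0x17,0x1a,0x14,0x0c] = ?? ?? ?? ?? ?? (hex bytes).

D0: mem[0x06..0x0a] <- [e9 32 5f 48 8f]
D1: mem[0x16..0x1b] <- [8f e9 32 5f 48 8f]
D2: mem[0x04..0x06] <- [20 55 47]
D3: mem[0x14..0x1a] <- [32 5f 48 8f 31 24 b2]
D4: mem[0x1d..0x20] <- [20 55 47 2d]
query mem[0x18]=0x31, mem[0x17]=0x8f, mem[0x1a]=0xb2, mem[0x14]=0x32, mem[0x0c]=0x24

MEM[0x18,0x17,0x1a,0x14,0x0c] = 31 8f b2 32 24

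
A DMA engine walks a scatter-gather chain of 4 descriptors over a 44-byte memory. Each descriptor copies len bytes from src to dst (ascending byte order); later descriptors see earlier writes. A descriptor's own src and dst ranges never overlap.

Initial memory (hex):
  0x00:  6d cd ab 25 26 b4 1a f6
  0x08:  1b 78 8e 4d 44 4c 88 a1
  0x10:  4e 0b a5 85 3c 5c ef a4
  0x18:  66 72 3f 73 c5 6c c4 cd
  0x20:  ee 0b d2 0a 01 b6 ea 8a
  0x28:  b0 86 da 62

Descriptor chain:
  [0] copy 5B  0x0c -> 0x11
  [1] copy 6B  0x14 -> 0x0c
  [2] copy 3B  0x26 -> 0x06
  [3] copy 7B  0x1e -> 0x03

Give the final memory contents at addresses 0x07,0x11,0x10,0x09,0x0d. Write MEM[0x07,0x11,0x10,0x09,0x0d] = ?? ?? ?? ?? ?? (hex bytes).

D0: mem[0x11..0x15] <- [44 4c 88 a1 4e]
D1: mem[0x0c..0x11] <- [a1 4e ef a4 66 72]
D2: mem[0x06..0x08] <- [ea 8a b0]
D3: mem[0x03..0x09] <- [c4 cd ee 0b d2 0a 01]
query mem[0x07]=0xd2, mem[0x11]=0x72, mem[0x10]=0x66, mem[0x09]=0x01, mem[0x0d]=0x4e

MEM[0x07,0x11,0x10,0x09,0x0d] = d2 72 66 01 4e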